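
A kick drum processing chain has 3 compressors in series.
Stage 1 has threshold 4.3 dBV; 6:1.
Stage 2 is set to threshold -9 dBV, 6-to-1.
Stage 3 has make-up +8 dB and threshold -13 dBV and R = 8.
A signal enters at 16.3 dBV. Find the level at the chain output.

Stage 1: 12 dB above 4.3 dBV, reduced 6:1 to 2 dB above → 6.3 dBV.
Stage 2: 6.3 dBV is 15.3 dB over -9 dBV; at 6:1 that becomes 2.55 dB over, giving -6.45 dBV.
Stage 3: -6.45 dBV is 6.55 dB over -13 dBV; at 8:1 that becomes 0.81875 dB over, giving -12.18125 dBV; +8 dB make-up → -4.18125 dBV.

-4.18125 dBV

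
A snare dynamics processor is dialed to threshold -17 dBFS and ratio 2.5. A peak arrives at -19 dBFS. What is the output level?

-19 dBFS is 2 dB below the -17 dBFS threshold, so no gain reduction is applied.
Output = input = -19 dBFS.

-19 dBFS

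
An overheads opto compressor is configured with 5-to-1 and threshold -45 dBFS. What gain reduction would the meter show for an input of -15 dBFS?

Overshoot = -15 − (-45) = 30 dB.
After 5:1 compression the overshoot becomes 30/5 = 6 dB.
So the signal is attenuated by 30 − 6 = 24 dB.

24 dB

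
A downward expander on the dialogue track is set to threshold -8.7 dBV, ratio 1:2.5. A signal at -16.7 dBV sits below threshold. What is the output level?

The input is 8 dB below the -8.7 dBV threshold.
A 1:2.5 expander multiplies undershoot by 2.5: 8 × 2.5 = 20 dB below threshold.
Output = -8.7 − 20 = -28.7 dBV.

-28.7 dBV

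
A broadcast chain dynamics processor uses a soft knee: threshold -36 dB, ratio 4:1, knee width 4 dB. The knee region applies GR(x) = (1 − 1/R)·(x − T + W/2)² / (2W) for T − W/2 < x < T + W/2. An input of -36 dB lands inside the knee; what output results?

-36.375 dB

x − T + W/2 = -36 − (-36) + 2 = 2.
GR = (1 − 1/4) × 2² / 8 = 0.75 × 4 / 8 = 0.375 dB.
Output = -36 − 0.375 = -36.375 dB.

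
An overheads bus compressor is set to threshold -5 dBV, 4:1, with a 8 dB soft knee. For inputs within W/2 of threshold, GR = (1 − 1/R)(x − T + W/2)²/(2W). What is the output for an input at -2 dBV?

x − T + W/2 = -2 − (-5) + 4 = 7.
GR = (1 − 1/4) × 7² / 16 = 0.75 × 49 / 16 = 2.296875 dB.
Output = -2 − 2.296875 = -4.296875 dBV.

-4.296875 dBV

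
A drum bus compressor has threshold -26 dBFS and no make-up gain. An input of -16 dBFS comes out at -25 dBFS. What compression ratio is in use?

10:1

Input overshoot = -16 − (-26) = 10 dB; output overshoot = -25 − (-26) = 1 dB.
Ratio = 10 / 1 = 10.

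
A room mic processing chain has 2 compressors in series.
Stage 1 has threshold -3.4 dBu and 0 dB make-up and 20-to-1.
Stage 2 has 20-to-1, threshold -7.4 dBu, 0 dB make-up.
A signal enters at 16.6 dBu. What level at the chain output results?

-7.15 dBu

Stage 1: overshoot 20 dB → 20/20 = 1 dB → -2.4 dBu.
Stage 2: 5 dB above -7.4 dBu, reduced 20:1 to 0.25 dB above → -7.15 dBu.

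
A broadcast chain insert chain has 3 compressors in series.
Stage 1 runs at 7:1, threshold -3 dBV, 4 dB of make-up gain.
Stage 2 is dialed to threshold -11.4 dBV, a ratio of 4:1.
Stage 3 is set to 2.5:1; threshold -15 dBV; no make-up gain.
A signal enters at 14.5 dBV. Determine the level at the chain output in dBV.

Stage 1: overshoot 17.5 dB → 17.5/7 = 2.5 dB → -0.5 dBV; +4 dB make-up → 3.5 dBV.
Stage 2: overshoot 14.9 dB → 14.9/4 = 3.725 dB → -7.675 dBV.
Stage 3: overshoot 7.325 dB → 7.325/2.5 = 2.93 dB → -12.07 dBV.

-12.07 dBV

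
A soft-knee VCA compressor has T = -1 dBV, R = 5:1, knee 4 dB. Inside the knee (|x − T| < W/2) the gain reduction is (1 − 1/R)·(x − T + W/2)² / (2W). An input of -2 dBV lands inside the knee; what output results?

-2.1 dBV

x − T + W/2 = -2 − (-1) + 2 = 1.
GR = (1 − 1/5) × 1² / 8 = 0.8 × 1 / 8 = 0.1 dB.
Output = -2 − 0.1 = -2.1 dBV.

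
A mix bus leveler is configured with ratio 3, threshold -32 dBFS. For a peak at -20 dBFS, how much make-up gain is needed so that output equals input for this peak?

8 dB

The peak compresses to -32 + 12/3 = -28 dBFS.
To reach -20 dBFS requires -20 − (-28) = 8 dB of make-up.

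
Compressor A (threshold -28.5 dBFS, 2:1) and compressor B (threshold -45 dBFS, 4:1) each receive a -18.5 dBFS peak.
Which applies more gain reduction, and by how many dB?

B, by 14.875 dB

A: GR = 10 − 10/2 = 5 dB.
B: GR = 26.5 − 26.5/4 = 19.875 dB.
Difference: 14.875 dB in favour of B.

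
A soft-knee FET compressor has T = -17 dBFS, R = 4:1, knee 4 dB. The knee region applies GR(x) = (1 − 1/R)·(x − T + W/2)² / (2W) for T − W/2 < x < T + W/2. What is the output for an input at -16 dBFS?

-16.84375 dBFS

x − T + W/2 = -16 − (-17) + 2 = 3.
GR = (1 − 1/4) × 3² / 8 = 0.75 × 9 / 8 = 0.84375 dB.
Output = -16 − 0.84375 = -16.84375 dBFS.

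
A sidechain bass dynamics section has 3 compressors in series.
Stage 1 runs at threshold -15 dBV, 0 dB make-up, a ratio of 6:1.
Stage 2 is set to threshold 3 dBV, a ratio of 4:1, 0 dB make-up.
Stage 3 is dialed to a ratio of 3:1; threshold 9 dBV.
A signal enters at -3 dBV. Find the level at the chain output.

-13 dBV

Stage 1: 12 dB above -15 dBV, reduced 6:1 to 2 dB above → -13 dBV.
Stage 2: -13 dBV ≤ 3 dBV, so stage 2 doesn't engage; output -13 dBV.
Stage 3: -13 dBV ≤ 9 dBV, so stage 3 doesn't engage; output -13 dBV.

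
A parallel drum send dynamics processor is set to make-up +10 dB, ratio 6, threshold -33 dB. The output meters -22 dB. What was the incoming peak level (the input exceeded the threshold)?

-27 dB

Before make-up, the level was -22 − 10 = -32 dB.
The compressed level sits -32 − (-33) = 1 dB over threshold.
Undo the ratio: input overshoot = 1 × 6 = 6 dB, giving input = -27 dB.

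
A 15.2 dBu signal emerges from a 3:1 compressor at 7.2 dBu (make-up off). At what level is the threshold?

Input is 12 dB above T (since output overshoot × R = input overshoot: (7.2 − T)·3 = 15.2 − T gives T = 3.2 dBu).
Check: 3.2 + (15.2 − 3.2)/3 = 3.2 + 4 = 7.2 dBu. ✓

3.2 dBu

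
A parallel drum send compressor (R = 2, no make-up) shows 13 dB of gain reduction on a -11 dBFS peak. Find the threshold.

-37 dBFS

Input is 26 dB above T (since output overshoot × R = input overshoot: (-24 − T)·2 = -11 − T gives T = -37 dBFS).
Check: -37 + (-11 − (-37))/2 = -37 + 13 = -24 dBFS. ✓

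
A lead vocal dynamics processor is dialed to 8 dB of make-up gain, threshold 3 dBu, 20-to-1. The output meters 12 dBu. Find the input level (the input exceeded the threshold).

Stripping the +8 dB make-up gives 4 dBu at the gain stage.
Post-compression overshoot = 4 − 3 = 1 dB.
Before 20:1 compression the overshoot was 1 × 20 = 20 dB, so input = 3 + 20 = 23 dBu.

23 dBu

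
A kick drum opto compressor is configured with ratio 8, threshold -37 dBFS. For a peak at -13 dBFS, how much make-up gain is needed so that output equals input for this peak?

The peak compresses to -37 + 24/8 = -34 dBFS.
To reach -13 dBFS requires -13 − (-34) = 21 dB of make-up.

21 dB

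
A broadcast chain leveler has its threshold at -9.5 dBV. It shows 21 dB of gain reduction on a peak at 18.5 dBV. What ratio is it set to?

4:1

Input overshoot = 18.5 − (-9.5) = 28 dB.
Output overshoot = 28 − 21 = 7 dB.
Ratio = input overshoot / output overshoot = 28 / 7 = 4.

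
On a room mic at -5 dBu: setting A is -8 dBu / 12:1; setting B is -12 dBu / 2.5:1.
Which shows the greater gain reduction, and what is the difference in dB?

B, by 1.45 dB

A: overshoot 3 dB → output overshoot 0.25 dB → GR 2.75 dB.
B: overshoot 7 dB → output overshoot 2.8 dB → GR 4.2 dB.
Difference: 1.45 dB in favour of B.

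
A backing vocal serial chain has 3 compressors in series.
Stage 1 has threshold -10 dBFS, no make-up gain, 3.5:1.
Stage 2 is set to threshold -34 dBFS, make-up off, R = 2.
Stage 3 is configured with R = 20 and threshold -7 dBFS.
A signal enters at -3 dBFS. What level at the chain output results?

Stage 1: -3 dBFS is 7 dB over -10 dBFS; at 3.5:1 that becomes 2 dB over, giving -8 dBFS.
Stage 2: 26 dB above -34 dBFS, reduced 2:1 to 13 dB above → -21 dBFS.
Stage 3: -21 dBFS is at or below the -7 dBFS threshold — no compression; output -21 dBFS.

-21 dBFS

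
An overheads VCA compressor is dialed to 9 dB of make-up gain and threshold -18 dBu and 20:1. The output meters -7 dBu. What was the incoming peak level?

Before make-up, the level was -7 − 9 = -16 dBu.
That's 2 dB above the -18 dBu threshold.
Before 20:1 compression the overshoot was 2 × 20 = 40 dB, so input = -18 + 40 = 22 dBu.

22 dBu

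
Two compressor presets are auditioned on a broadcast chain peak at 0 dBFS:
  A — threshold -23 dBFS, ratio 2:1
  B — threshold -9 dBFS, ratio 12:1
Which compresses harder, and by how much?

A, by 3.25 dB

A: overshoot 23 dB → output overshoot 11.5 dB → GR 11.5 dB.
B: overshoot 9 dB → output overshoot 0.75 dB → GR 8.25 dB.
A applies 3.25 dB more gain reduction.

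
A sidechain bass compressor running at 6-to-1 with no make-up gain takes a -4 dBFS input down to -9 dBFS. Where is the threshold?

-10 dBFS

Let T be the threshold. Output overshoot = (input overshoot)/R, so -9 − T = (-4 − T)/6.
6·(-9 − T) = -4 − T → 5·T = -54 − (-4) = -50.
T = -50/5 = -10 dBFS.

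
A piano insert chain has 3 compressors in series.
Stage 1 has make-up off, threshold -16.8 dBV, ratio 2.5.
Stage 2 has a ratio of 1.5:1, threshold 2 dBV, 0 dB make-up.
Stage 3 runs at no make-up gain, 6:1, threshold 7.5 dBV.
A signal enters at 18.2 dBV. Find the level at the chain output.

Stage 1: 18.2 dBV is 35 dB over -16.8 dBV; at 2.5:1 that becomes 14 dB over, giving -2.8 dBV.
Stage 2: -2.8 dBV ≤ 2 dBV, so stage 2 doesn't engage; output -2.8 dBV.
Stage 3: -2.8 dBV is at or below the 7.5 dBV threshold — no compression; output -2.8 dBV.

-2.8 dBV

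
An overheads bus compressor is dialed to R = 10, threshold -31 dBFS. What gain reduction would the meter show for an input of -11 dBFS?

Overshoot = -11 − (-31) = 20 dB.
A 10:1 ratio leaves 2 dB of that excess.
Gain reduction = 20 − 2 = 18 dB.

18 dB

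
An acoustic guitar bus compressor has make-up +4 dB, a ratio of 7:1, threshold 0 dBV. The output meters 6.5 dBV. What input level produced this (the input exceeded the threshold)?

17.5 dBV

Stripping the +4 dB make-up gives 2.5 dBV at the gain stage.
Post-compression overshoot = 2.5 − 0 = 2.5 dB.
Input overshoot = R × output overshoot = 17.5 dB → input = 0 + 17.5 = 17.5 dBV.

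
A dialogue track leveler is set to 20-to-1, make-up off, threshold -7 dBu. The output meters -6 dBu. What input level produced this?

Post-compression overshoot = -6 − (-7) = 1 dB.
Undo the ratio: input overshoot = 1 × 20 = 20 dB, giving input = 13 dBu.

13 dBu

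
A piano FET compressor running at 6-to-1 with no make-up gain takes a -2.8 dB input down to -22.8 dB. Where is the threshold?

-26.8 dB

Gain reduction = -2.8 − (-22.8) = 20 dB; output overshoot = GR / (R − 1) = 20 / 5 = 4 dB.
Threshold = output − output overshoot = -22.8 − 4 = -26.8 dB.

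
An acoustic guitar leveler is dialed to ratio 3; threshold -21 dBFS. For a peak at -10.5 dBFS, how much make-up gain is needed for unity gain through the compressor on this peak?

Overshoot 10.5 dB → 10.5/3 = 3.5 dB after compression, so the compressed level is -21 + 3.5 = -17.5 dBFS.
Make-up = target − compressed = -10.5 − (-17.5) = 7 dB.

7 dB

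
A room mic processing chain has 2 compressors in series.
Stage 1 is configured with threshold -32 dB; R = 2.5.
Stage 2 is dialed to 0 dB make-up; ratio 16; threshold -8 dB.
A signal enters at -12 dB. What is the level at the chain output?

Stage 1: -12 dB is 20 dB over -32 dB; at 2.5:1 that becomes 8 dB over, giving -24 dB.
Stage 2: below threshold (-24 ≤ -8); passes unchanged; output -24 dB.

-24 dB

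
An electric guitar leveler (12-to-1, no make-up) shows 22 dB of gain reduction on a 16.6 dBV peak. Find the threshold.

Gain reduction = 16.6 − (-5.4) = 22 dB; output overshoot = GR / (R − 1) = 22 / 11 = 2 dB.
Threshold = output − output overshoot = -5.4 − 2 = -7.4 dBV.

-7.4 dBV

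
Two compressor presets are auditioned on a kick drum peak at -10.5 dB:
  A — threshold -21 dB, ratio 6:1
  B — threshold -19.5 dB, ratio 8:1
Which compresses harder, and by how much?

A, by 0.875 dB

A: 10.5 dB over, compressed to 1.75 dB over, so 8.75 dB of GR.
B: 9 dB over, compressed to 1.125 dB over, so 7.875 dB of GR.
A applies 0.875 dB more gain reduction.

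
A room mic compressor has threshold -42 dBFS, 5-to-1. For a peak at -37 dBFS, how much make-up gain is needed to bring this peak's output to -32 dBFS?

9 dB

Without make-up, output = threshold + overshoot/5 = -42 + 1 = -41 dBFS.
Gap to target: 9 dB.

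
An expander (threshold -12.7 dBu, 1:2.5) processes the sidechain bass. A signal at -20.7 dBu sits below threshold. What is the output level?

-32.7 dBu

Undershoot = (-12.7) − (-20.7) = 8 dB.
At 1:2.5, that expands to 20 dB under threshold.
Output = -12.7 − 20 = -32.7 dBu.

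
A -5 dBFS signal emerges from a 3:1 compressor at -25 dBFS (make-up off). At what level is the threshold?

-35 dBFS

Gain reduction = -5 − (-25) = 20 dB; output overshoot = GR / (R − 1) = 20 / 2 = 10 dB.
Threshold = output − output overshoot = -25 − 10 = -35 dBFS.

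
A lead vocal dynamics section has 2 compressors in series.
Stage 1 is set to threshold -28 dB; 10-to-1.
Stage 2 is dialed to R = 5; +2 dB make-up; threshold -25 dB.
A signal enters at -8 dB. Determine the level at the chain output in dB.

Stage 1: -8 dB is 20 dB over -28 dB; at 10:1 that becomes 2 dB over, giving -26 dB.
Stage 2: -26 dB is at or below the -25 dB threshold — no compression; make-up brings it to -24 dB.

-24 dB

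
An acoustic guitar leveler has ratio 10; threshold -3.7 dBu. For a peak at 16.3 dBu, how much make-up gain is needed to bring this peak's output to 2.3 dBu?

4 dB

Without make-up, output = threshold + overshoot/10 = -3.7 + 2 = -1.7 dBu.
Gap to target: 4 dB.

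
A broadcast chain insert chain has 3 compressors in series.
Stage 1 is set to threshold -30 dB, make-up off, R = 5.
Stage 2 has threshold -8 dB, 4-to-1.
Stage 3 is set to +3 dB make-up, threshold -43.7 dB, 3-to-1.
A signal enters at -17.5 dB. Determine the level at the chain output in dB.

-35.3 dB

Stage 1: overshoot 12.5 dB → 12.5/5 = 2.5 dB → -27.5 dB.
Stage 2: -27.5 dB ≤ -8 dB, so stage 2 doesn't engage; output -27.5 dB.
Stage 3: 16.2 dB above -43.7 dB, reduced 3:1 to 5.4 dB above → -38.3 dB; +3 dB make-up → -35.3 dB.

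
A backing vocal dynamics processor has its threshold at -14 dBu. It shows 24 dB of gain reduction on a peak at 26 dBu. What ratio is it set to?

Input overshoot = 26 − (-14) = 40 dB.
Output overshoot = 40 − 24 = 16 dB.
Ratio = input overshoot / output overshoot = 40 / 16 = 2.5.

2.5:1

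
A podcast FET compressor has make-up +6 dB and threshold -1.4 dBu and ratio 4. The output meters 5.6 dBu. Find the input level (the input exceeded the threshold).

2.6 dBu

Stripping the +6 dB make-up gives -0.4 dBu at the gain stage.
That's 1 dB above the -1.4 dBu threshold.
Input overshoot = R × output overshoot = 4 dB → input = -1.4 + 4 = 2.6 dBu.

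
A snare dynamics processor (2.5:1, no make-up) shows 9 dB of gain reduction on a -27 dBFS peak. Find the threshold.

Let T be the threshold. Output overshoot = (input overshoot)/R, so -36 − T = (-27 − T)/2.5.
2.5·(-36 − T) = -27 − T → 1.5·T = -90 − (-27) = -63.
T = -63/1.5 = -42 dBFS.

-42 dBFS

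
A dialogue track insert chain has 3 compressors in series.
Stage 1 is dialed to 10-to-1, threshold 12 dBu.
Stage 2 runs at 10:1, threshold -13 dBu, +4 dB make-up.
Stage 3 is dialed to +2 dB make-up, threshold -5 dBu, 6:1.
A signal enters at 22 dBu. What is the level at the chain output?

Stage 1: overshoot 10 dB → 10/10 = 1 dB → 13 dBu.
Stage 2: 26 dB above -13 dBu, reduced 10:1 to 2.6 dB above → -10.4 dBu; +4 dB make-up → -6.4 dBu.
Stage 3: -6.4 dBu is at or below the -5 dBu threshold — no compression; make-up brings it to -4.4 dBu.

-4.4 dBu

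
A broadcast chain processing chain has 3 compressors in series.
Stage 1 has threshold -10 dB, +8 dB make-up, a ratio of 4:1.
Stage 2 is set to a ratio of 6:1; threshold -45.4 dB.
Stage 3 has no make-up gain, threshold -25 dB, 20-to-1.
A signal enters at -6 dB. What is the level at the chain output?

-38 dB

Stage 1: overshoot 4 dB → 4/4 = 1 dB → -9 dB; +8 dB make-up → -1 dB.
Stage 2: -1 dB is 44.4 dB over -45.4 dB; at 6:1 that becomes 7.4 dB over, giving -38 dB.
Stage 3: below threshold (-38 ≤ -25); passes unchanged; output -38 dB.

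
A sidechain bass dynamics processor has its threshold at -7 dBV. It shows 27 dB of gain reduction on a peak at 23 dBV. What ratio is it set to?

10:1

Input overshoot = 23 − (-7) = 30 dB.
Output overshoot = 30 − 27 = 3 dB.
Ratio = input overshoot / output overshoot = 30 / 3 = 10.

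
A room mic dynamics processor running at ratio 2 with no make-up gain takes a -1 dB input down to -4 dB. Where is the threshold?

Gain reduction = -1 − (-4) = 3 dB; output overshoot = GR / (R − 1) = 3 / 1 = 3 dB.
Threshold = output − output overshoot = -4 − 3 = -7 dB.

-7 dB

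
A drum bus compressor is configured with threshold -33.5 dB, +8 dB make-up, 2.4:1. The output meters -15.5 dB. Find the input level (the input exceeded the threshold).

Remove make-up: -15.5 − 8 = -23.5 dB.
That's 10 dB above the -33.5 dB threshold.
Undo the ratio: input overshoot = 10 × 2.4 = 24 dB, giving input = -9.5 dB.

-9.5 dB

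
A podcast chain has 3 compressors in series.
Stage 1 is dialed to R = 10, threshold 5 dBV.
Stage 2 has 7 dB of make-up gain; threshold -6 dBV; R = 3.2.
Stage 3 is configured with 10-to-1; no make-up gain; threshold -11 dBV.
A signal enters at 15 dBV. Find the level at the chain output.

Stage 1: 10 dB above 5 dBV, reduced 10:1 to 1 dB above → 6 dBV.
Stage 2: 6 dBV is 12 dB over -6 dBV; at 3.2:1 that becomes 3.75 dB over, giving -2.25 dBV; +7 dB make-up → 4.75 dBV.
Stage 3: 4.75 dBV is 15.75 dB over -11 dBV; at 10:1 that becomes 1.575 dB over, giving -9.425 dBV.

-9.425 dBV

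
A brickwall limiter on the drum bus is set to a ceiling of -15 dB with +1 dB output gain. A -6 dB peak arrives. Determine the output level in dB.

-14 dB

At ∞:1, everything above -15 dB is held at the ceiling.
Output gain then adds 1 dB: -15 + 1 = -14 dB.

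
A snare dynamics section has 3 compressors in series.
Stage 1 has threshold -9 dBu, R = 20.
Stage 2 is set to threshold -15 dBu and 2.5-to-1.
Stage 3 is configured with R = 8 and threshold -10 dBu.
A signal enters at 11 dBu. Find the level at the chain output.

-12.2 dBu

Stage 1: 20 dB above -9 dBu, reduced 20:1 to 1 dB above → -8 dBu.
Stage 2: 7 dB above -15 dBu, reduced 2.5:1 to 2.8 dB above → -12.2 dBu.
Stage 3: -12.2 dBu ≤ -10 dBu, so stage 3 doesn't engage; output -12.2 dBu.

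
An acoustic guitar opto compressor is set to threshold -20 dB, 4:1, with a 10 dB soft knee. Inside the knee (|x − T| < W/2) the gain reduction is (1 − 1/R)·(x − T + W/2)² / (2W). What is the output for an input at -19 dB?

x − T + W/2 = -19 − (-20) + 5 = 6.
GR = (1 − 1/4) × 6² / 20 = 0.75 × 36 / 20 = 1.35 dB.
Output = -19 − 1.35 = -20.35 dB.

-20.35 dB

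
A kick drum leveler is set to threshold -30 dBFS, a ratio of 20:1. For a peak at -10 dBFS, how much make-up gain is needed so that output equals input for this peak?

Overshoot 20 dB → 20/20 = 1 dB after compression, so the compressed level is -30 + 1 = -29 dBFS.
Make-up = target − compressed = -10 − (-29) = 19 dB.

19 dB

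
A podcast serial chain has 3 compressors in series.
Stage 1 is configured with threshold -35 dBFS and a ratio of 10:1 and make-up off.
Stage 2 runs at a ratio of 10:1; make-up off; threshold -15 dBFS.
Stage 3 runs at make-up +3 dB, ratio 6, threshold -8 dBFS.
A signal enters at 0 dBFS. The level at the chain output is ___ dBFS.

Stage 1: overshoot 35 dB → 35/10 = 3.5 dB → -31.5 dBFS.
Stage 2: below threshold (-31.5 ≤ -15); passes unchanged; output -31.5 dBFS.
Stage 3: -31.5 dBFS is at or below the -8 dBFS threshold — no compression; make-up brings it to -28.5 dBFS.

-28.5 dBFS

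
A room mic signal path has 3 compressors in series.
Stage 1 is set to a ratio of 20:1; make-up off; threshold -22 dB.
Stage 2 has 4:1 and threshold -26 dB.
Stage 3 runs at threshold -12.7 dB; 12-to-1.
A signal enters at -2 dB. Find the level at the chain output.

-24.75 dB

Stage 1: overshoot 20 dB → 20/20 = 1 dB → -21 dB.
Stage 2: overshoot 5 dB → 5/4 = 1.25 dB → -24.75 dB.
Stage 3: below threshold (-24.75 ≤ -12.7); passes unchanged; output -24.75 dB.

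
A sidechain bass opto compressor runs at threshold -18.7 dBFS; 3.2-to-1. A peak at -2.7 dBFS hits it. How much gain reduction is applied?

11 dB

Overshoot = -2.7 − (-18.7) = 16 dB.
After 3.2:1 compression the overshoot becomes 16/3.2 = 5 dB.
Gain reduction = 16 − 5 = 11 dB.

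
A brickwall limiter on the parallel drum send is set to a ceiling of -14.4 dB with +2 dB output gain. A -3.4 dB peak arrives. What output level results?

The limiter clamps the peak to its -14.4 dB ceiling.
Output gain then adds 2 dB: -14.4 + 2 = -12.4 dB.

-12.4 dB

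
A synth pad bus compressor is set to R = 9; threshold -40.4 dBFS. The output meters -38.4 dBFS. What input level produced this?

-22.4 dBFS

The compressed level sits -38.4 − (-40.4) = 2 dB over threshold.
Before 9:1 compression the overshoot was 2 × 9 = 18 dB, so input = -40.4 + 18 = -22.4 dBFS.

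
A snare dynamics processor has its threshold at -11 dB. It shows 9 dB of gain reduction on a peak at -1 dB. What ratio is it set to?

10:1

Input overshoot = -1 − (-11) = 10 dB.
Output overshoot = 10 − 9 = 1 dB.
Ratio = input overshoot / output overshoot = 10 / 1 = 10.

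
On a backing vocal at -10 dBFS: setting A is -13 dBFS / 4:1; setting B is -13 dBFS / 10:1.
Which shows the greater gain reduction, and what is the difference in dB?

B, by 0.45 dB

A: 3 dB over, compressed to 0.75 dB over, so 2.25 dB of GR.
B: 3 dB over, compressed to 0.3 dB over, so 2.7 dB of GR.
B applies 0.45 dB more gain reduction.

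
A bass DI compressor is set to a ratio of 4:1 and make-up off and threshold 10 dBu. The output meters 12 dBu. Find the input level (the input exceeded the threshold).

Post-compression overshoot = 12 − 10 = 2 dB.
Undo the ratio: input overshoot = 2 × 4 = 8 dB, giving input = 18 dBu.

18 dBu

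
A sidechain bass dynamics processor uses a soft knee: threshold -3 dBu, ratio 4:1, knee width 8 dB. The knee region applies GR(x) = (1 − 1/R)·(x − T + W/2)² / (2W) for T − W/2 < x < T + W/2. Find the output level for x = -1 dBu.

-2.6875 dBu

x − T + W/2 = -1 − (-3) + 4 = 6.
GR = (1 − 1/4) × 6² / 16 = 0.75 × 36 / 16 = 1.6875 dB.
Output = -1 − 1.6875 = -2.6875 dBu.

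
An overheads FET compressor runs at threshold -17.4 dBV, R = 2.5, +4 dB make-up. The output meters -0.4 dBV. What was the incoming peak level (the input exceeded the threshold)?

Stripping the +4 dB make-up gives -4.4 dBV at the gain stage.
The compressed level sits -4.4 − (-17.4) = 13 dB over threshold.
Undo the ratio: input overshoot = 13 × 2.5 = 32.5 dB, giving input = 15.1 dBV.

15.1 dBV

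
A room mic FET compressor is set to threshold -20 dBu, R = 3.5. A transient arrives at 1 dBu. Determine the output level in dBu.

The input is 21 dB above the -20 dBu threshold.
The 21 dB excess becomes 6 dB after 3.5:1 reduction.
That puts the output at -14 dBu.

-14 dBu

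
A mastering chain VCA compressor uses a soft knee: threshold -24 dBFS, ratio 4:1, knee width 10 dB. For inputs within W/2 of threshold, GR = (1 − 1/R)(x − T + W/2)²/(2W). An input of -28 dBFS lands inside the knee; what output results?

x − T + W/2 = -28 − (-24) + 5 = 1.
GR = (1 − 1/4) × 1² / 20 = 0.75 × 1 / 20 = 0.0375 dB.
Output = -28 − 0.0375 = -28.0375 dBFS.

-28.0375 dBFS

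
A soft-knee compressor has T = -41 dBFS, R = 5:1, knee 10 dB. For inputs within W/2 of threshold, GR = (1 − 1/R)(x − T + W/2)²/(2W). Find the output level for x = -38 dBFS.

-40.56 dBFS

x − T + W/2 = -38 − (-41) + 5 = 8.
GR = (1 − 1/5) × 8² / 20 = 0.8 × 64 / 20 = 2.56 dB.
Output = -38 − 2.56 = -40.56 dBFS.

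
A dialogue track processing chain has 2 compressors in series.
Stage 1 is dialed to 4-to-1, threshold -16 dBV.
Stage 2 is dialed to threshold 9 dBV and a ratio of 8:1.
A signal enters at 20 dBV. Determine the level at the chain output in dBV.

-7 dBV

Stage 1: overshoot 36 dB → 36/4 = 9 dB → -7 dBV.
Stage 2: -7 dBV ≤ 9 dBV, so stage 2 doesn't engage; output -7 dBV.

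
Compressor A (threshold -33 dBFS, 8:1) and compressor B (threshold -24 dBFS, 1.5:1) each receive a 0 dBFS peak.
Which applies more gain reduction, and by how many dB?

A: 33 dB over, compressed to 4.125 dB over, so 28.875 dB of GR.
B: 24 dB over, compressed to 16 dB over, so 8 dB of GR.
A applies 20.875 dB more gain reduction.

A, by 20.875 dB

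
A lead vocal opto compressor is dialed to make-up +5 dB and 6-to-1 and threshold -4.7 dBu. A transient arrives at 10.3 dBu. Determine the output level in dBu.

10.3 dBu sits 15 dB over threshold.
At 6:1 the overshoot is divided by 6, leaving 2.5 dB above threshold.
So the level is -4.7 + 2.5 = -2.2 dBu; make-up adds 5 dB, giving 2.8 dBu.

2.8 dBu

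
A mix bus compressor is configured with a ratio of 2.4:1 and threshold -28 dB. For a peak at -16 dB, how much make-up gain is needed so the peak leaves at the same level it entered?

7 dB

Overshoot 12 dB → 12/2.4 = 5 dB after compression, so the compressed level is -28 + 5 = -23 dB.
Make-up = target − compressed = -16 − (-23) = 7 dB.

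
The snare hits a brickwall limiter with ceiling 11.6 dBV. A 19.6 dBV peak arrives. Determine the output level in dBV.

A brickwall limiter is an ∞:1 compressor: any input above the ceiling is clamped to 11.6 dBV.

11.6 dBV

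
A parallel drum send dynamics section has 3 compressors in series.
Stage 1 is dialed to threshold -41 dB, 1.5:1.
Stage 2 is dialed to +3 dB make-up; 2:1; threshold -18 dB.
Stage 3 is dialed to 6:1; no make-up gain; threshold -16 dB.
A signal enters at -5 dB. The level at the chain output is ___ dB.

-15.75 dB

Stage 1: -5 dB is 36 dB over -41 dB; at 1.5:1 that becomes 24 dB over, giving -17 dB.
Stage 2: -17 dB is 1 dB over -18 dB; at 2:1 that becomes 0.5 dB over, giving -17.5 dB; +3 dB make-up → -14.5 dB.
Stage 3: 1.5 dB above -16 dB, reduced 6:1 to 0.25 dB above → -15.75 dB.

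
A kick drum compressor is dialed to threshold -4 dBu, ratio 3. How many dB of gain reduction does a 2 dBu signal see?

2 dBu exceeds the threshold by 6 dB.
A 3:1 ratio leaves 2 dB of that excess.
So the signal is attenuated by 6 − 2 = 4 dB.

4 dB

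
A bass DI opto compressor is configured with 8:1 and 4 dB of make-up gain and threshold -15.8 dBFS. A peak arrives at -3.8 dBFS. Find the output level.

-3.8 dBFS sits 12 dB over threshold.
8:1 compression reduces that to 12/8 = 1.5 dB over.
That puts the output at -14.3 dBFS; make-up adds 4 dB, giving -10.3 dBFS.

-10.3 dBFS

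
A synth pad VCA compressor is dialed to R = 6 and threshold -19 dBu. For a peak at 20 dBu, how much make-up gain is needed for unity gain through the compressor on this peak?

32.5 dB

The peak compresses to -19 + 39/6 = -12.5 dBu.
To reach 20 dBu requires 20 − (-12.5) = 32.5 dB of make-up.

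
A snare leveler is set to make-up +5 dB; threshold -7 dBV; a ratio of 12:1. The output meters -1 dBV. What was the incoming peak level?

Before make-up, the level was -1 − 5 = -6 dBV.
The compressed level sits -6 − (-7) = 1 dB over threshold.
Before 12:1 compression the overshoot was 1 × 12 = 12 dB, so input = -7 + 12 = 5 dBV.

5 dBV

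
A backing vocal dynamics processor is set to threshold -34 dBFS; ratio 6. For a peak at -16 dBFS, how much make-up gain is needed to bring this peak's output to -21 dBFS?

Overshoot 18 dB → 18/6 = 3 dB after compression, so the compressed level is -34 + 3 = -31 dBFS.
Make-up = target − compressed = -21 − (-31) = 10 dB.

10 dB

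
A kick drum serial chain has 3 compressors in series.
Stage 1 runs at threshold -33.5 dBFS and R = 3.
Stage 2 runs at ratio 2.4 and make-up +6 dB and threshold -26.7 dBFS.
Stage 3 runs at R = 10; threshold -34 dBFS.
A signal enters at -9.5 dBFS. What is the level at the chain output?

-32.62 dBFS

Stage 1: overshoot 24 dB → 24/3 = 8 dB → -25.5 dBFS.
Stage 2: -25.5 dBFS is 1.2 dB over -26.7 dBFS; at 2.4:1 that becomes 0.5 dB over, giving -26.2 dBFS; +6 dB make-up → -20.2 dBFS.
Stage 3: overshoot 13.8 dB → 13.8/10 = 1.38 dB → -32.62 dBFS.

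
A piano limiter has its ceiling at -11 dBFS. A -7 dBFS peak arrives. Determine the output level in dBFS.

A brickwall limiter is an ∞:1 compressor: any input above the ceiling is clamped to -11 dBFS.

-11 dBFS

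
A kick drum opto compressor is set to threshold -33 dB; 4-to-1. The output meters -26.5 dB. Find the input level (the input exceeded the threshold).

-7 dB

The compressed level sits -26.5 − (-33) = 6.5 dB over threshold.
Undo the ratio: input overshoot = 6.5 × 4 = 26 dB, giving input = -7 dB.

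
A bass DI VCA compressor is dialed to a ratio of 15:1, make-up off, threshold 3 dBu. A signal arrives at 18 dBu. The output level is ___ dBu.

4 dBu

18 dBu sits 15 dB over threshold.
The 15 dB excess becomes 1 dB after 15:1 reduction.
Output = 3 + 1 = 4 dBu.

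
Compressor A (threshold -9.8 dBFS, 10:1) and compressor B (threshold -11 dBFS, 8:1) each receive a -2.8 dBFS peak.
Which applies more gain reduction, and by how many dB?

B, by 0.875 dB

A: 7 dB over, compressed to 0.7 dB over, so 6.3 dB of GR.
B: 8.2 dB over, compressed to 1.025 dB over, so 7.175 dB of GR.
Difference: 0.875 dB in favour of B.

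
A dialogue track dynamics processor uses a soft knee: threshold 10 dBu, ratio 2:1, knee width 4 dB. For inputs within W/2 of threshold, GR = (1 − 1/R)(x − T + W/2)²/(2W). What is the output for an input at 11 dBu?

x − T + W/2 = 11 − 10 + 2 = 3.
GR = (1 − 1/2) × 3² / 8 = 0.5 × 9 / 8 = 0.5625 dB.
Output = 11 − 0.5625 = 10.4375 dBu.

10.4375 dBu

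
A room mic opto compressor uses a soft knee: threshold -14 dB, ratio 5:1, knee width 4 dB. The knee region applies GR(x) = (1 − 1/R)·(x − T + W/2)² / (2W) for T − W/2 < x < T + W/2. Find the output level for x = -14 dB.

x − T + W/2 = -14 − (-14) + 2 = 2.
GR = (1 − 1/5) × 2² / 8 = 0.8 × 4 / 8 = 0.4 dB.
Output = -14 − 0.4 = -14.4 dB.

-14.4 dB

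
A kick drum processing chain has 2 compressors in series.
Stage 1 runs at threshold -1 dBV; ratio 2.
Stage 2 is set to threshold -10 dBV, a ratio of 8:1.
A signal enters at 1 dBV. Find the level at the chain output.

Stage 1: 2 dB above -1 dBV, reduced 2:1 to 1 dB above → 0 dBV.
Stage 2: overshoot 10 dB → 10/8 = 1.25 dB → -8.75 dBV.

-8.75 dBV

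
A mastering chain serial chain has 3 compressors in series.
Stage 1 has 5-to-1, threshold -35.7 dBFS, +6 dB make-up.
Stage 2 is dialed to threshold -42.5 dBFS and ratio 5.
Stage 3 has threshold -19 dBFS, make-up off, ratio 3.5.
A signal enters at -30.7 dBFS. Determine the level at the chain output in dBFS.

Stage 1: 5 dB above -35.7 dBFS, reduced 5:1 to 1 dB above → -34.7 dBFS; +6 dB make-up → -28.7 dBFS.
Stage 2: 13.8 dB above -42.5 dBFS, reduced 5:1 to 2.76 dB above → -39.74 dBFS.
Stage 3: -39.74 dBFS is at or below the -19 dBFS threshold — no compression; output -39.74 dBFS.

-39.74 dBFS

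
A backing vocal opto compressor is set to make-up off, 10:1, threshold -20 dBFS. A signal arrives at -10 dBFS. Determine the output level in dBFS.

-19 dBFS

The input is 10 dB above the -20 dBFS threshold.
At 10:1 the overshoot is divided by 10, leaving 1 dB above threshold.
Output = -20 + 1 = -19 dBFS.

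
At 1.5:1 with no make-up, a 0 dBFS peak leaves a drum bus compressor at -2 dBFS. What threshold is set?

-6 dBFS

Input is 6 dB above T (since output overshoot × R = input overshoot: (-2 − T)·1.5 = 0 − T gives T = -6 dBFS).
Check: -6 + (0 − (-6))/1.5 = -6 + 4 = -2 dBFS. ✓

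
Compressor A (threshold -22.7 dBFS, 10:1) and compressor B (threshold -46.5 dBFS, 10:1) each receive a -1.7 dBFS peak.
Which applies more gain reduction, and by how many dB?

B, by 21.42 dB

A: 21 dB over, compressed to 2.1 dB over, so 18.9 dB of GR.
B: 44.8 dB over, compressed to 4.48 dB over, so 40.32 dB of GR.
B reduces 21.42 dB more.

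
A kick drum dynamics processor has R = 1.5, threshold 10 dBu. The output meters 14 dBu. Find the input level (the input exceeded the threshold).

Post-compression overshoot = 14 − 10 = 4 dB.
Before 1.5:1 compression the overshoot was 4 × 1.5 = 6 dB, so input = 10 + 6 = 16 dBu.

16 dBu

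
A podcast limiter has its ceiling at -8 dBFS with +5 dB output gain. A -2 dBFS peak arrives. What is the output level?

A brickwall limiter is an ∞:1 compressor: any input above the ceiling is clamped to -8 dBFS.
Output gain then adds 5 dB: -8 + 5 = -3 dBFS.

-3 dBFS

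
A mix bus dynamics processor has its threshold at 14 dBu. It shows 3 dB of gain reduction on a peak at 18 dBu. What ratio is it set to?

Input overshoot = 18 − 14 = 4 dB.
Output overshoot = 4 − 3 = 1 dB.
Ratio = input overshoot / output overshoot = 4 / 1 = 4.

4:1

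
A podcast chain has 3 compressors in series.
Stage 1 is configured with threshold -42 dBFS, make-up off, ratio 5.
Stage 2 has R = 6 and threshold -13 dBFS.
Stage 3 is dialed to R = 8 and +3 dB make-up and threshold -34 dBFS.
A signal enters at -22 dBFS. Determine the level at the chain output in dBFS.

Stage 1: overshoot 20 dB → 20/5 = 4 dB → -38 dBFS.
Stage 2: below threshold (-38 ≤ -13); passes unchanged; output -38 dBFS.
Stage 3: below threshold (-38 ≤ -34); passes unchanged; make-up brings it to -35 dBFS.

-35 dBFS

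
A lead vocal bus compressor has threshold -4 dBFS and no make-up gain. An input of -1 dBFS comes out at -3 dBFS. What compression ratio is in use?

Input overshoot = -1 − (-4) = 3 dB; output overshoot = -3 − (-4) = 1 dB.
Ratio = 3 / 1 = 3.

3:1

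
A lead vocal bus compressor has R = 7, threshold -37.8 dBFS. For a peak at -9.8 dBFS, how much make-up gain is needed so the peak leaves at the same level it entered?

Overshoot 28 dB → 28/7 = 4 dB after compression, so the compressed level is -37.8 + 4 = -33.8 dBFS.
Make-up = target − compressed = -9.8 − (-33.8) = 24 dB.

24 dB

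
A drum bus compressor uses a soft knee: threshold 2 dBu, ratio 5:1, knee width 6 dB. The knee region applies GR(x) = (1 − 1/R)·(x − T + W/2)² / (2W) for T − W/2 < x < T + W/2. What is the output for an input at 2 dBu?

1.4 dBu

x − T + W/2 = 2 − 2 + 3 = 3.
GR = (1 − 1/5) × 3² / 12 = 0.8 × 9 / 12 = 0.6 dB.
Output = 2 − 0.6 = 1.4 dBu.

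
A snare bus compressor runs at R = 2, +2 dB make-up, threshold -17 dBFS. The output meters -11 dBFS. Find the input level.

-9 dBFS

Stripping the +2 dB make-up gives -13 dBFS at the gain stage.
That's 4 dB above the -17 dBFS threshold.
Before 2:1 compression the overshoot was 4 × 2 = 8 dB, so input = -17 + 8 = -9 dBFS.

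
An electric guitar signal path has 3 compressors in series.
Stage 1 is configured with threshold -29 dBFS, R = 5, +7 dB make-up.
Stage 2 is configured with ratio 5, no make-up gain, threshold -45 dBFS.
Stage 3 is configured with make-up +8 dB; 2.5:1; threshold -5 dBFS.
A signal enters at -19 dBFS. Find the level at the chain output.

Stage 1: overshoot 10 dB → 10/5 = 2 dB → -27 dBFS; +7 dB make-up → -20 dBFS.
Stage 2: 25 dB above -45 dBFS, reduced 5:1 to 5 dB above → -40 dBFS.
Stage 3: below threshold (-40 ≤ -5); passes unchanged; make-up brings it to -32 dBFS.

-32 dBFS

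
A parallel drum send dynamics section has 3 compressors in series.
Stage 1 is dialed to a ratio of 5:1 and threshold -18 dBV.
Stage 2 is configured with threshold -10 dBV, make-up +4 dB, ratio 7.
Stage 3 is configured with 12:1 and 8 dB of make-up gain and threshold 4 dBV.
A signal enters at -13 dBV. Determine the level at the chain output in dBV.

Stage 1: overshoot 5 dB → 5/5 = 1 dB → -17 dBV.
Stage 2: below threshold (-17 ≤ -10); passes unchanged; make-up brings it to -13 dBV.
Stage 3: below threshold (-13 ≤ 4); passes unchanged; make-up brings it to -5 dBV.

-5 dBV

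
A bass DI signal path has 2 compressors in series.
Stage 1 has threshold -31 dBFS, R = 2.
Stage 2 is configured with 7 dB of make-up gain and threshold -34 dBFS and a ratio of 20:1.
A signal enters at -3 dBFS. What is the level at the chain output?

Stage 1: 28 dB above -31 dBFS, reduced 2:1 to 14 dB above → -17 dBFS.
Stage 2: overshoot 17 dB → 17/20 = 0.85 dB → -33.15 dBFS; +7 dB make-up → -26.15 dBFS.

-26.15 dBFS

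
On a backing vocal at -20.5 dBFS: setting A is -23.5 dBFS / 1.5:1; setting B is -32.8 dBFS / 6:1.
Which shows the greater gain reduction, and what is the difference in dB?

A: 3 dB over, compressed to 2 dB over, so 1 dB of GR.
B: 12.3 dB over, compressed to 2.05 dB over, so 10.25 dB of GR.
Difference: 9.25 dB in favour of B.

B, by 9.25 dB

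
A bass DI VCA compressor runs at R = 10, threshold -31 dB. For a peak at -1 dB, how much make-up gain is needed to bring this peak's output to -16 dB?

Without make-up, output = threshold + overshoot/10 = -31 + 3 = -28 dB.
Gap to target: 12 dB.

12 dB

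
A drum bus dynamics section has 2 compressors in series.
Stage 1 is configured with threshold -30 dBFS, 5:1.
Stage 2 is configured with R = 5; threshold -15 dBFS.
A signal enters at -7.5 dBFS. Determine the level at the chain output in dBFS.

-25.5 dBFS

Stage 1: -7.5 dBFS is 22.5 dB over -30 dBFS; at 5:1 that becomes 4.5 dB over, giving -25.5 dBFS.
Stage 2: below threshold (-25.5 ≤ -15); passes unchanged; output -25.5 dBFS.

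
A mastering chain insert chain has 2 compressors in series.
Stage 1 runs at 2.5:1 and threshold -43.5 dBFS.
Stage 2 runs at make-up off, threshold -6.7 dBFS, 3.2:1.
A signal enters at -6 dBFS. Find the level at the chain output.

Stage 1: 37.5 dB above -43.5 dBFS, reduced 2.5:1 to 15 dB above → -28.5 dBFS.
Stage 2: below threshold (-28.5 ≤ -6.7); passes unchanged; output -28.5 dBFS.

-28.5 dBFS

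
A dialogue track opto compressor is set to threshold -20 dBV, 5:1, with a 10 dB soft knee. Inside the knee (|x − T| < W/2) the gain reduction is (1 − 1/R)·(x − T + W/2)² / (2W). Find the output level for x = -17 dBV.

x − T + W/2 = -17 − (-20) + 5 = 8.
GR = (1 − 1/5) × 8² / 20 = 0.8 × 64 / 20 = 2.56 dB.
Output = -17 − 2.56 = -19.56 dBV.

-19.56 dBV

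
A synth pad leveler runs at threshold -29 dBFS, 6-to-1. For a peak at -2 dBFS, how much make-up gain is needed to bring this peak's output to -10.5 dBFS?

The peak compresses to -29 + 27/6 = -24.5 dBFS.
To reach -10.5 dBFS requires -10.5 − (-24.5) = 14 dB of make-up.

14 dB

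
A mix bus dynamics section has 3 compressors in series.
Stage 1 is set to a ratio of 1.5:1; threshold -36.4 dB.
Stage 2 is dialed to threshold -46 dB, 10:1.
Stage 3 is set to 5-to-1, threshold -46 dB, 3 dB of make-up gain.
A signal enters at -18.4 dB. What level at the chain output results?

-42.568 dB

Stage 1: -18.4 dB is 18 dB over -36.4 dB; at 1.5:1 that becomes 12 dB over, giving -24.4 dB.
Stage 2: overshoot 21.6 dB → 21.6/10 = 2.16 dB → -43.84 dB.
Stage 3: overshoot 2.16 dB → 2.16/5 = 0.432 dB → -45.568 dB; +3 dB make-up → -42.568 dB.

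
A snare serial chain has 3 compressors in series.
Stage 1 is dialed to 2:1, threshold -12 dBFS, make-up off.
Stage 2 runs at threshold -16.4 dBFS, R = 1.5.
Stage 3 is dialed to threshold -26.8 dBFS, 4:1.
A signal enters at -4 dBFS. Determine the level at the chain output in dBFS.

-22.8 dBFS

Stage 1: -4 dBFS is 8 dB over -12 dBFS; at 2:1 that becomes 4 dB over, giving -8 dBFS.
Stage 2: -8 dBFS is 8.4 dB over -16.4 dBFS; at 1.5:1 that becomes 5.6 dB over, giving -10.8 dBFS.
Stage 3: overshoot 16 dB → 16/4 = 4 dB → -22.8 dBFS.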